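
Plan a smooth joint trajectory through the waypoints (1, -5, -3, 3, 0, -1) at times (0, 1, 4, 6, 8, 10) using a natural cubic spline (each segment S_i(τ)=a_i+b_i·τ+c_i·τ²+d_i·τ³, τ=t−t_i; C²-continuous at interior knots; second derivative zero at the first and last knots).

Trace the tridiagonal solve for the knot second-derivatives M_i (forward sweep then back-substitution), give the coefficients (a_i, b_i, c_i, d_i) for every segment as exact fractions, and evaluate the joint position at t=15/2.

Δ: Δ0=-6, Δ1=2/3, Δ2=3, Δ3=-3/2, Δ4=-1/2
row 1: diag=8, rhs=40; c'=3/8, d'=5
row 2: denom=10−3·3/8=71/8; d'=(14−3·5)/(71/8)=-8/71
row 3: denom=8−2·16/71=536/71; d'=(-27−2·-8/71)/(536/71)=-1901/536
row 4: denom=8−2·71/268=1001/134; d'=(6−2·-1901/536)/(1001/134)=319/182
back: M4=319/182
back: M3=-1901/536−71/268·319/182=-365/91
back: M2=-8/71−16/71·-365/91=72/91
back: M1=5−3/8·72/91=428/91
M: M0=0, M1=428/91, M2=72/91, M3=-365/91, M4=319/182, M5=0
seg 0: a=1, c=M0/2=0, d=(M1−M0)/(6·1)=214/273, b=Δ0−h0·(2M0+M1)/6=-1852/273
seg 1: a=-5, c=M1/2=214/91, d=(M2−M1)/(6·3)=-178/819, b=Δ1−h1·(2M1+M2)/6=-1210/273
seg 2: a=-3, c=M2/2=36/91, d=(M3−M2)/(6·2)=-437/1092, b=Δ2−h2·(2M2+M3)/6=80/21
seg 3: a=3, c=M3/2=-365/182, d=(M4−M3)/(6·2)=1049/2184, b=Δ3−h3·(2M3+M4)/6=23/39
seg 4: a=0, c=M4/2=319/364, d=(M5−M4)/(6·2)=-319/2184, b=Δ4−h4·(2M4+M5)/6=-911/546
t_q=15/2 → seg 3, τ=3/2; S=3+23/39·τ+-365/182·τ²+1049/2184·τ³=445/448

  seg 0: a=1 b=-1852/273 c=0 d=214/273
  seg 1: a=-5 b=-1210/273 c=214/91 d=-178/819
  seg 2: a=-3 b=80/21 c=36/91 d=-437/1092
  seg 3: a=3 b=23/39 c=-365/182 d=1049/2184
  seg 4: a=0 b=-911/546 c=319/364 d=-319/2184
S(15/2) = 445/448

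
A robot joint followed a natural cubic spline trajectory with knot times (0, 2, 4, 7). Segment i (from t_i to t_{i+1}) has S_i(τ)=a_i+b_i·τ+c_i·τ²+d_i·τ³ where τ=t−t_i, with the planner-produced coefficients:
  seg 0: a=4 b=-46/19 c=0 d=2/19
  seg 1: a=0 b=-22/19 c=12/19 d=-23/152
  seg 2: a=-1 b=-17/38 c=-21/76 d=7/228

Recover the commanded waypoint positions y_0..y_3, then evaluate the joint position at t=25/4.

y_0=4 y_1=0 y_2=-1 y_3=-4
S(25/4) = -14863/4864

y_0 = S_0(0) = a_0 = 4
y_1 = S_1(0) = a_1 = 0
y_2 = S_2(0) = a_2 = -1
y_3 = S_2(3) = -4
t_q=25/4 is in segment 2 (τ=9/4); S_2(τ)=-14863/4864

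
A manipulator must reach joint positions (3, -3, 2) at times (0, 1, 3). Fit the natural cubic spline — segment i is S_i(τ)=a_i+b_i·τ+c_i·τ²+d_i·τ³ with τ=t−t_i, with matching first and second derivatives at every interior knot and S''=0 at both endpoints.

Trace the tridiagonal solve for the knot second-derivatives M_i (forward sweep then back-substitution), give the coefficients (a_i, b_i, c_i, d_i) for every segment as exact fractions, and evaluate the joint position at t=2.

  seg 0: a=3 b=-89/12 c=0 d=17/12
  seg 1: a=-3 b=-19/6 c=17/4 d=-17/24
S(2) = -21/8

Δ: Δ0=-6, Δ1=5/2
row 1: diag=6, rhs=51; c'=1/3, d'=17/2
back: M1=17/2
M: M0=0, M1=17/2, M2=0
seg 0: a=3, c=M0/2=0, d=(M1−M0)/(6·1)=17/12, b=Δ0−h0·(2M0+M1)/6=-89/12
seg 1: a=-3, c=M1/2=17/4, d=(M2−M1)/(6·2)=-17/24, b=Δ1−h1·(2M1+M2)/6=-19/6
t_q=2 → seg 1, τ=1; S=-3+-19/6·τ+17/4·τ²+-17/24·τ³=-21/8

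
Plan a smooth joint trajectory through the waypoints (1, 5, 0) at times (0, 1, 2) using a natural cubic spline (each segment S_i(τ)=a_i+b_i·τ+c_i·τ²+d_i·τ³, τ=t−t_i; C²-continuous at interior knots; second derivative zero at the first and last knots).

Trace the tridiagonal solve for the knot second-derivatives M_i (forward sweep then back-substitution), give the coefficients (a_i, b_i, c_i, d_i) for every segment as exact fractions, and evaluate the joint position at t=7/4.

  seg 0: a=1 b=25/4 c=0 d=-9/4
  seg 1: a=5 b=-1/2 c=-27/4 d=9/4
S(7/4) = 455/256

Δ: Δ0=4, Δ1=-5
row 1: diag=4, rhs=-54; c'=1/4, d'=-27/2
back: M1=-27/2
M: M0=0, M1=-27/2, M2=0
seg 0: a=1, c=M0/2=0, d=(M1−M0)/(6·1)=-9/4, b=Δ0−h0·(2M0+M1)/6=25/4
seg 1: a=5, c=M1/2=-27/4, d=(M2−M1)/(6·1)=9/4, b=Δ1−h1·(2M1+M2)/6=-1/2
t_q=7/4 → seg 1, τ=3/4; S=5+-1/2·τ+-27/4·τ²+9/4·τ³=455/256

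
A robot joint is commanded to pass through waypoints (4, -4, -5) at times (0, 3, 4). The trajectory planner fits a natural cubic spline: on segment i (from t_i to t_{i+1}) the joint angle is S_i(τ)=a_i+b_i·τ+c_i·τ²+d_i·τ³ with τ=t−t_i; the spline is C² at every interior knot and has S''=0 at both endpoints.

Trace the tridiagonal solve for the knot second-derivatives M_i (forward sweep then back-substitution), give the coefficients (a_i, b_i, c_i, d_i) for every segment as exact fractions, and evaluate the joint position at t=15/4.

  seg 0: a=4 b=-79/24 c=0 d=5/72
  seg 1: a=-4 b=-17/12 c=5/8 d=-5/24
S(15/4) = -2457/512

Δ: Δ0=-8/3, Δ1=-1
row 1: diag=8, rhs=10; c'=1/8, d'=5/4
back: M1=5/4
M: M0=0, M1=5/4, M2=0
seg 0: a=4, c=M0/2=0, d=(M1−M0)/(6·3)=5/72, b=Δ0−h0·(2M0+M1)/6=-79/24
seg 1: a=-4, c=M1/2=5/8, d=(M2−M1)/(6·1)=-5/24, b=Δ1−h1·(2M1+M2)/6=-17/12
t_q=15/4 → seg 1, τ=3/4; S=-4+-17/12·τ+5/8·τ²+-5/24·τ³=-2457/512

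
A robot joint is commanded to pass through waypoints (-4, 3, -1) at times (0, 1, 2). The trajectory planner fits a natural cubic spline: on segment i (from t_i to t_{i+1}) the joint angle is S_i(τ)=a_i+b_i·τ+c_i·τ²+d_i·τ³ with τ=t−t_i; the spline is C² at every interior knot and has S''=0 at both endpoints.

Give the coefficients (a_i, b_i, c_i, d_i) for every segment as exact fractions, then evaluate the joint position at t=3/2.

Δ: Δ0=7, Δ1=-4
row 1: diag=4, rhs=-66; c'=1/4, d'=-33/2
back: M1=-33/2
M: M0=0, M1=-33/2, M2=0
seg 0: a=-4, c=M0/2=0, d=(M1−M0)/(6·1)=-11/4, b=Δ0−h0·(2M0+M1)/6=39/4
seg 1: a=3, c=M1/2=-33/4, d=(M2−M1)/(6·1)=11/4, b=Δ1−h1·(2M1+M2)/6=3/2
t_q=3/2 → seg 1, τ=1/2; S=3+3/2·τ+-33/4·τ²+11/4·τ³=65/32

  seg 0: a=-4 b=39/4 c=0 d=-11/4
  seg 1: a=3 b=3/2 c=-33/4 d=11/4
S(3/2) = 65/32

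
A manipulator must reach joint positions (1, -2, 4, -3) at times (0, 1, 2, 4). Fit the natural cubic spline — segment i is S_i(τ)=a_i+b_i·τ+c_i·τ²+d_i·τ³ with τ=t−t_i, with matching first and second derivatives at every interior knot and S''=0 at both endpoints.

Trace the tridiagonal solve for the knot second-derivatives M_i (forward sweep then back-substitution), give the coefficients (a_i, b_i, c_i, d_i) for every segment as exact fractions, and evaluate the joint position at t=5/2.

  seg 0: a=1 b=-265/46 c=0 d=127/46
  seg 1: a=-2 b=58/23 c=381/46 d=-221/46
  seg 2: a=4 b=215/46 c=-141/23 d=47/46
S(5/2) = 1815/368

Δ: Δ0=-3, Δ1=6, Δ2=-7/2
row 1: diag=4, rhs=54; c'=1/4, d'=27/2
row 2: denom=6−1·1/4=23/4; d'=(-57−1·27/2)/(23/4)=-282/23
back: M2=-282/23
back: M1=27/2−1/4·-282/23=381/23
M: M0=0, M1=381/23, M2=-282/23, M3=0
seg 0: a=1, c=M0/2=0, d=(M1−M0)/(6·1)=127/46, b=Δ0−h0·(2M0+M1)/6=-265/46
seg 1: a=-2, c=M1/2=381/46, d=(M2−M1)/(6·1)=-221/46, b=Δ1−h1·(2M1+M2)/6=58/23
seg 2: a=4, c=M2/2=-141/23, d=(M3−M2)/(6·2)=47/46, b=Δ2−h2·(2M2+M3)/6=215/46
t_q=5/2 → seg 2, τ=1/2; S=4+215/46·τ+-141/23·τ²+47/46·τ³=1815/368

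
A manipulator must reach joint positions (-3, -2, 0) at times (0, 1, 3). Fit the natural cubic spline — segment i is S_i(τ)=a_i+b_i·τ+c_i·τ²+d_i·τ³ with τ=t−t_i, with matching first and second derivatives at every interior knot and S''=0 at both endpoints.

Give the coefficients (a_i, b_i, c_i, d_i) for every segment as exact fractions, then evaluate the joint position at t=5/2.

  seg 0: a=-3 b=1 c=0 d=0
  seg 1: a=-2 b=1 c=0 d=0
S(5/2) = -1/2

Δ: Δ0=1, Δ1=1
row 1: diag=6, rhs=0; c'=1/3, d'=0
back: M1=0
M: M0=0, M1=0, M2=0
seg 0: a=-3, c=M0/2=0, d=(M1−M0)/(6·1)=0, b=Δ0−h0·(2M0+M1)/6=1
seg 1: a=-2, c=M1/2=0, d=(M2−M1)/(6·2)=0, b=Δ1−h1·(2M1+M2)/6=1
t_q=5/2 → seg 1, τ=3/2; S=-2+1·τ+0·τ²+0·τ³=-1/2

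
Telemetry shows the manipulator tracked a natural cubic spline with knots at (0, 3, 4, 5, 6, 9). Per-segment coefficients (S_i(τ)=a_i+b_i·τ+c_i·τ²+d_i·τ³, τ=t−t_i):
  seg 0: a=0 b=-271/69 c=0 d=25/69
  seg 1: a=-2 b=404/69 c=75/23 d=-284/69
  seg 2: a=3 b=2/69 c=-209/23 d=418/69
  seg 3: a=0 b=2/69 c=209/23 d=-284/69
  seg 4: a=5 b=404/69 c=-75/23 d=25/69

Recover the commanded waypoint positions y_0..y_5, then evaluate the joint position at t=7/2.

y_0 = S_0(0) = a_0 = 0
y_1 = S_1(0) = a_1 = -2
y_2 = S_2(0) = a_2 = 3
y_3 = S_3(0) = a_3 = 0
y_4 = S_4(0) = a_4 = 5
y_5 = S_4(3) = 3
t_q=7/2 is in segment 1 (τ=1/2); S_1(τ)=113/92

y_0=0 y_1=-2 y_2=3 y_3=0 y_4=5 y_5=3
S(7/2) = 113/92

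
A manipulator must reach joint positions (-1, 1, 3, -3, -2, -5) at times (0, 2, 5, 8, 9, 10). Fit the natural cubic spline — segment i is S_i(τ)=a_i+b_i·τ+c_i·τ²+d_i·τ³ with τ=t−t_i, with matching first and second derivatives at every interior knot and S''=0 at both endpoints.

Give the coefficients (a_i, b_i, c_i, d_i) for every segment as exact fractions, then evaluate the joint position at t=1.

Δ: Δ0=1, Δ1=2/3, Δ2=-2, Δ3=1, Δ4=-3
row 1: diag=10, rhs=-2; c'=3/10, d'=-1/5
row 2: denom=12−3·3/10=111/10; d'=(-16−3·-1/5)/(111/10)=-154/111
row 3: denom=8−3·10/37=266/37; d'=(18−3·-154/111)/(266/37)=410/133
row 4: denom=4−1·37/266=1027/266; d'=(-24−1·410/133)/(1027/266)=-7204/1027
back: M4=-7204/1027
back: M3=410/133−37/266·-7204/1027=4168/1027
back: M2=-154/111−10/37·4168/1027=-7654/3081
back: M1=-1/5−3/10·-7654/3081=560/1027
M: M0=0, M1=560/1027, M2=-7654/3081, M3=4168/1027, M4=-7204/1027, M5=0
seg 0: a=-1, c=M0/2=0, d=(M1−M0)/(6·2)=140/3081, b=Δ0−h0·(2M0+M1)/6=2521/3081
seg 1: a=1, c=M1/2=280/1027, d=(M2−M1)/(6·3)=-359/2133, b=Δ1−h1·(2M1+M2)/6=4201/3081
seg 2: a=3, c=M2/2=-3827/3081, d=(M3−M2)/(6·3)=10079/27729, b=Δ2−h2·(2M2+M3)/6=-4760/3081
seg 3: a=-3, c=M3/2=2084/1027, d=(M4−M3)/(6·1)=-5686/3081, b=Δ3−h3·(2M3+M4)/6=2515/3081
seg 4: a=-2, c=M4/2=-3602/1027, d=(M5−M4)/(6·1)=3602/3081, b=Δ4−h4·(2M4+M5)/6=-2039/3081
t_q=1 → seg 0, τ=1; S=-1+2521/3081·τ+0·τ²+140/3081·τ³=-140/1027

  seg 0: a=-1 b=2521/3081 c=0 d=140/3081
  seg 1: a=1 b=4201/3081 c=280/1027 d=-359/2133
  seg 2: a=3 b=-4760/3081 c=-3827/3081 d=10079/27729
  seg 3: a=-3 b=2515/3081 c=2084/1027 d=-5686/3081
  seg 4: a=-2 b=-2039/3081 c=-3602/1027 d=3602/3081
S(1) = -140/1027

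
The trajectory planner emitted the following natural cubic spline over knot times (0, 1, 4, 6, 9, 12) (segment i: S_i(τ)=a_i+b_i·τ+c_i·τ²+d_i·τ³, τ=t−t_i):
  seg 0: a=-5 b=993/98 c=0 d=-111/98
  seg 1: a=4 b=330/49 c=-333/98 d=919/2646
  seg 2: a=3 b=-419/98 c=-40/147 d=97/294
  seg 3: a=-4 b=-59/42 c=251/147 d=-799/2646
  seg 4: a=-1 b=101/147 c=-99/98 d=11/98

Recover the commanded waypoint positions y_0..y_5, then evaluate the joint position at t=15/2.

y_0 = S_0(0) = a_0 = -5
y_1 = S_1(0) = a_1 = 4
y_2 = S_2(0) = a_2 = 3
y_3 = S_3(0) = a_3 = -4
y_4 = S_4(0) = a_4 = -1
y_5 = S_4(3) = -5
t_q=15/2 is in segment 3 (τ=3/2); S_3(τ)=-2575/784

y_0=-5 y_1=4 y_2=3 y_3=-4 y_4=-1 y_5=-5
S(15/2) = -2575/784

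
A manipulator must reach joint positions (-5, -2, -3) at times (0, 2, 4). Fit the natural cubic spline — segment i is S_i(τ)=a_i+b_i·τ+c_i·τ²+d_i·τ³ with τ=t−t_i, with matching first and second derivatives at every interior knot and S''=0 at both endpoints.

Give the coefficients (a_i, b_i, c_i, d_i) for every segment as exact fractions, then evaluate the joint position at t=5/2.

  seg 0: a=-5 b=2 c=0 d=-1/8
  seg 1: a=-2 b=1/2 c=-3/4 d=1/8
S(5/2) = -123/64

Δ: Δ0=3/2, Δ1=-1/2
row 1: diag=8, rhs=-12; c'=1/4, d'=-3/2
back: M1=-3/2
M: M0=0, M1=-3/2, M2=0
seg 0: a=-5, c=M0/2=0, d=(M1−M0)/(6·2)=-1/8, b=Δ0−h0·(2M0+M1)/6=2
seg 1: a=-2, c=M1/2=-3/4, d=(M2−M1)/(6·2)=1/8, b=Δ1−h1·(2M1+M2)/6=1/2
t_q=5/2 → seg 1, τ=1/2; S=-2+1/2·τ+-3/4·τ²+1/8·τ³=-123/64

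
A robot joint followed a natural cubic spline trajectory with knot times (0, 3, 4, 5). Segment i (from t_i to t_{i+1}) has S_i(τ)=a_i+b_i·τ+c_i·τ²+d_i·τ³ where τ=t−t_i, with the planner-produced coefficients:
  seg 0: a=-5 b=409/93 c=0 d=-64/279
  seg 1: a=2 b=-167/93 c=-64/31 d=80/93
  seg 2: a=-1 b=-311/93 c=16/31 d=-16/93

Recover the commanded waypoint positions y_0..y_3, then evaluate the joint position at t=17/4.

y_0=-5 y_1=2 y_2=-1 y_3=-4
S(17/4) = -56/31

y_0 = S_0(0) = a_0 = -5
y_1 = S_1(0) = a_1 = 2
y_2 = S_2(0) = a_2 = -1
y_3 = S_2(1) = -4
t_q=17/4 is in segment 2 (τ=1/4); S_2(τ)=-56/31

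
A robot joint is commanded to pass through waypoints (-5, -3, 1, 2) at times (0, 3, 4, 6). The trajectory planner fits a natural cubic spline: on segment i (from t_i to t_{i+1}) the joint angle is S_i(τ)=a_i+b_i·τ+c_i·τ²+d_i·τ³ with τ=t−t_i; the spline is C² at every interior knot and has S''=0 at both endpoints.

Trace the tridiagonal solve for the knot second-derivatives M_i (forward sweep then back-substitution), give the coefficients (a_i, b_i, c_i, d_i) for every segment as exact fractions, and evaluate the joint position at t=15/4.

  seg 0: a=-5 b=-5/6 c=0 d=1/6
  seg 1: a=-3 b=11/3 c=3/2 d=-7/6
  seg 2: a=1 b=19/6 c=-2 d=1/3
S(15/4) = 13/128

Δ: Δ0=2/3, Δ1=4, Δ2=1/2
row 1: diag=8, rhs=20; c'=1/8, d'=5/2
row 2: denom=6−1·1/8=47/8; d'=(-21−1·5/2)/(47/8)=-4
back: M2=-4
back: M1=5/2−1/8·-4=3
M: M0=0, M1=3, M2=-4, M3=0
seg 0: a=-5, c=M0/2=0, d=(M1−M0)/(6·3)=1/6, b=Δ0−h0·(2M0+M1)/6=-5/6
seg 1: a=-3, c=M1/2=3/2, d=(M2−M1)/(6·1)=-7/6, b=Δ1−h1·(2M1+M2)/6=11/3
seg 2: a=1, c=M2/2=-2, d=(M3−M2)/(6·2)=1/3, b=Δ2−h2·(2M2+M3)/6=19/6
t_q=15/4 → seg 1, τ=3/4; S=-3+11/3·τ+3/2·τ²+-7/6·τ³=13/128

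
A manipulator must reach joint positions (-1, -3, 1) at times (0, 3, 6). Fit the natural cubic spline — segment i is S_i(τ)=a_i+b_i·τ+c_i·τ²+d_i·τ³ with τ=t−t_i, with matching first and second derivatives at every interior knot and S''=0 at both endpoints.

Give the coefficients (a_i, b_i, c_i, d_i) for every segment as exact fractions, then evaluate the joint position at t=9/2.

Δ: Δ0=-2/3, Δ1=4/3
row 1: diag=12, rhs=12; c'=1/4, d'=1
back: M1=1
M: M0=0, M1=1, M2=0
seg 0: a=-1, c=M0/2=0, d=(M1−M0)/(6·3)=1/18, b=Δ0−h0·(2M0+M1)/6=-7/6
seg 1: a=-3, c=M1/2=1/2, d=(M2−M1)/(6·3)=-1/18, b=Δ1−h1·(2M1+M2)/6=1/3
t_q=9/2 → seg 1, τ=3/2; S=-3+1/3·τ+1/2·τ²+-1/18·τ³=-25/16

  seg 0: a=-1 b=-7/6 c=0 d=1/18
  seg 1: a=-3 b=1/3 c=1/2 d=-1/18
S(9/2) = -25/16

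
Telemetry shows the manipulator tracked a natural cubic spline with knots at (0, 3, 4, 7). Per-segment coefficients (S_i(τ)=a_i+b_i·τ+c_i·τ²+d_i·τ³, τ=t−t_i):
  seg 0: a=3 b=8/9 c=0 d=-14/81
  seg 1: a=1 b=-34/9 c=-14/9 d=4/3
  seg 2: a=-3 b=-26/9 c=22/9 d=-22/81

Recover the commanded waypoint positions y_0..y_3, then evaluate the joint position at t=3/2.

y_0 = S_0(0) = a_0 = 3
y_1 = S_1(0) = a_1 = 1
y_2 = S_2(0) = a_2 = -3
y_3 = S_2(3) = 3
t_q=3/2 is in segment 0 (τ=3/2); S_0(τ)=15/4

y_0=3 y_1=1 y_2=-3 y_3=3
S(3/2) = 15/4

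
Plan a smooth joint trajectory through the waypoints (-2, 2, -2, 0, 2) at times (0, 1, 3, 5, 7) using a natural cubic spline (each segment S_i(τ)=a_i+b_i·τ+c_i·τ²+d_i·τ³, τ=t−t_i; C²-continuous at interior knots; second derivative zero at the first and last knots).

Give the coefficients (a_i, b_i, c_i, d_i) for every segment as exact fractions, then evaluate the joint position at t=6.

  seg 0: a=-2 b=215/41 c=0 d=-51/41
  seg 1: a=2 b=62/41 c=-153/41 d=81/82
  seg 2: a=-2 b=-64/41 c=90/41 d=-75/164
  seg 3: a=0 b=71/41 c=-45/82 d=15/164
S(6) = 209/164

Δ: Δ0=4, Δ1=-2, Δ2=1, Δ3=1
row 1: diag=6, rhs=-36; c'=1/3, d'=-6
row 2: denom=8−2·1/3=22/3; d'=(18−2·-6)/(22/3)=45/11
row 3: denom=8−2·3/11=82/11; d'=(0−2·45/11)/(82/11)=-45/41
back: M3=-45/41
back: M2=45/11−3/11·-45/41=180/41
back: M1=-6−1/3·180/41=-306/41
M: M0=0, M1=-306/41, M2=180/41, M3=-45/41, M4=0
seg 0: a=-2, c=M0/2=0, d=(M1−M0)/(6·1)=-51/41, b=Δ0−h0·(2M0+M1)/6=215/41
seg 1: a=2, c=M1/2=-153/41, d=(M2−M1)/(6·2)=81/82, b=Δ1−h1·(2M1+M2)/6=62/41
seg 2: a=-2, c=M2/2=90/41, d=(M3−M2)/(6·2)=-75/164, b=Δ2−h2·(2M2+M3)/6=-64/41
seg 3: a=0, c=M3/2=-45/82, d=(M4−M3)/(6·2)=15/164, b=Δ3−h3·(2M3+M4)/6=71/41
t_q=6 → seg 3, τ=1; S=0+71/41·τ+-45/82·τ²+15/164·τ³=209/164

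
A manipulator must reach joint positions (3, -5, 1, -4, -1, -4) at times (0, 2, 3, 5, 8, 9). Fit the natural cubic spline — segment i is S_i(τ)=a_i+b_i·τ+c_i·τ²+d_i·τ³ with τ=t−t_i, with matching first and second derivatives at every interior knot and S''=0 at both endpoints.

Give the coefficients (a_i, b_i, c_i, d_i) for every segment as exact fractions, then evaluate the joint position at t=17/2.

  seg 0: a=3 b=-18419/2293 c=0 d=9247/9172
  seg 1: a=-5 b=9322/2293 c=27741/4586 d=-18869/4586
  seg 2: a=1 b=17519/4586 c=-14433/2293 d=7187/4586
  seg 3: a=-4 b=-11701/4586 c=7128/2293 d=-8827/13758
  seg 4: a=-1 b=-2804/2293 c=-12225/4586 d=4075/4586
S(17/2) = -79495/36688

Δ: Δ0=-4, Δ1=6, Δ2=-5/2, Δ3=1, Δ4=-3
row 1: diag=6, rhs=60; c'=1/6, d'=10
row 2: denom=6−1·1/6=35/6; d'=(-51−1·10)/(35/6)=-366/35
row 3: denom=10−2·12/35=326/35; d'=(21−2·-366/35)/(326/35)=9/2
row 4: denom=8−3·105/326=2293/326; d'=(-24−3·9/2)/(2293/326)=-12225/2293
back: M4=-12225/2293
back: M3=9/2−105/326·-12225/2293=14256/2293
back: M2=-366/35−12/35·14256/2293=-28866/2293
back: M1=10−1/6·-28866/2293=27741/2293
M: M0=0, M1=27741/2293, M2=-28866/2293, M3=14256/2293, M4=-12225/2293, M5=0
seg 0: a=3, c=M0/2=0, d=(M1−M0)/(6·2)=9247/9172, b=Δ0−h0·(2M0+M1)/6=-18419/2293
seg 1: a=-5, c=M1/2=27741/4586, d=(M2−M1)/(6·1)=-18869/4586, b=Δ1−h1·(2M1+M2)/6=9322/2293
seg 2: a=1, c=M2/2=-14433/2293, d=(M3−M2)/(6·2)=7187/4586, b=Δ2−h2·(2M2+M3)/6=17519/4586
seg 3: a=-4, c=M3/2=7128/2293, d=(M4−M3)/(6·3)=-8827/13758, b=Δ3−h3·(2M3+M4)/6=-11701/4586
seg 4: a=-1, c=M4/2=-12225/4586, d=(M5−M4)/(6·1)=4075/4586, b=Δ4−h4·(2M4+M5)/6=-2804/2293
t_q=17/2 → seg 4, τ=1/2; S=-1+-2804/2293·τ+-12225/4586·τ²+4075/4586·τ³=-79495/36688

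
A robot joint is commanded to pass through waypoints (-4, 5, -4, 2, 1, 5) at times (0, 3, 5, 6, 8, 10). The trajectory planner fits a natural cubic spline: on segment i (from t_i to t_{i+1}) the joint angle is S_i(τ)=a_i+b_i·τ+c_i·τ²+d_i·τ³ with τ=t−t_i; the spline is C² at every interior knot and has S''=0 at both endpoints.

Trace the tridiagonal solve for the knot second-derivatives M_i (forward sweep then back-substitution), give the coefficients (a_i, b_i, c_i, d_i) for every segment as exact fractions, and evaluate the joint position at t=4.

  seg 0: a=-4 b=8013/1192 c=0 d=-493/1192
  seg 1: a=5 b=-2649/596 c=-4437/1192 d=1101/596
  seg 2: a=-4 b=1689/596 c=8775/1192 d=-5001/1192
  seg 3: a=2 b=5925/1192 c=-1557/298 d=5935/4768
  seg 4: a=1 b=-591/596 c=5349/2384 d=-1783/4768
S(4) = -1573/1192

Δ: Δ0=3, Δ1=-9/2, Δ2=6, Δ3=-1/2, Δ4=2
row 1: diag=10, rhs=-45; c'=1/5, d'=-9/2
row 2: denom=6−2·1/5=28/5; d'=(63−2·-9/2)/(28/5)=90/7
row 3: denom=6−1·5/28=163/28; d'=(-39−1·90/7)/(163/28)=-1452/163
row 4: denom=8−2·56/163=1192/163; d'=(15−2·-1452/163)/(1192/163)=5349/1192
back: M4=5349/1192
back: M3=-1452/163−56/163·5349/1192=-1557/149
back: M2=90/7−5/28·-1557/149=8775/596
back: M1=-9/2−1/5·8775/596=-4437/596
M: M0=0, M1=-4437/596, M2=8775/596, M3=-1557/149, M4=5349/1192, M5=0
seg 0: a=-4, c=M0/2=0, d=(M1−M0)/(6·3)=-493/1192, b=Δ0−h0·(2M0+M1)/6=8013/1192
seg 1: a=5, c=M1/2=-4437/1192, d=(M2−M1)/(6·2)=1101/596, b=Δ1−h1·(2M1+M2)/6=-2649/596
seg 2: a=-4, c=M2/2=8775/1192, d=(M3−M2)/(6·1)=-5001/1192, b=Δ2−h2·(2M2+M3)/6=1689/596
seg 3: a=2, c=M3/2=-1557/298, d=(M4−M3)/(6·2)=5935/4768, b=Δ3−h3·(2M3+M4)/6=5925/1192
seg 4: a=1, c=M4/2=5349/2384, d=(M5−M4)/(6·2)=-1783/4768, b=Δ4−h4·(2M4+M5)/6=-591/596
t_q=4 → seg 1, τ=1; S=5+-2649/596·τ+-4437/1192·τ²+1101/596·τ³=-1573/1192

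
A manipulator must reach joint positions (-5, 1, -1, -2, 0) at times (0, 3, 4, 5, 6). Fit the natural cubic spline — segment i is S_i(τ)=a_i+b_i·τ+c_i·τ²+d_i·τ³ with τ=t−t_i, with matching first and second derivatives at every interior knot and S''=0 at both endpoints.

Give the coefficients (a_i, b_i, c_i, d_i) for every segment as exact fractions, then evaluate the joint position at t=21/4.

Δ: Δ0=2, Δ1=-2, Δ2=-1, Δ3=2
row 1: diag=8, rhs=-24; c'=1/8, d'=-3
row 2: denom=4−1·1/8=31/8; d'=(6−1·-3)/(31/8)=72/31
row 3: denom=4−1·8/31=116/31; d'=(18−1·72/31)/(116/31)=243/58
back: M3=243/58
back: M2=72/31−8/31·243/58=36/29
back: M1=-3−1/8·36/29=-183/58
M: M0=0, M1=-183/58, M2=36/29, M3=243/58, M4=0
seg 0: a=-5, c=M0/2=0, d=(M1−M0)/(6·3)=-61/348, b=Δ0−h0·(2M0+M1)/6=415/116
seg 1: a=1, c=M1/2=-183/116, d=(M2−M1)/(6·1)=85/116, b=Δ1−h1·(2M1+M2)/6=-67/58
seg 2: a=-1, c=M2/2=18/29, d=(M3−M2)/(6·1)=57/116, b=Δ2−h2·(2M2+M3)/6=-245/116
seg 3: a=-2, c=M3/2=243/116, d=(M4−M3)/(6·1)=-81/116, b=Δ3−h3·(2M3+M4)/6=35/58
t_q=21/4 → seg 3, τ=1/4; S=-2+35/58·τ+243/116·τ²+-81/116·τ³=-12837/7424

  seg 0: a=-5 b=415/116 c=0 d=-61/348
  seg 1: a=1 b=-67/58 c=-183/116 d=85/116
  seg 2: a=-1 b=-245/116 c=18/29 d=57/116
  seg 3: a=-2 b=35/58 c=243/116 d=-81/116
S(21/4) = -12837/7424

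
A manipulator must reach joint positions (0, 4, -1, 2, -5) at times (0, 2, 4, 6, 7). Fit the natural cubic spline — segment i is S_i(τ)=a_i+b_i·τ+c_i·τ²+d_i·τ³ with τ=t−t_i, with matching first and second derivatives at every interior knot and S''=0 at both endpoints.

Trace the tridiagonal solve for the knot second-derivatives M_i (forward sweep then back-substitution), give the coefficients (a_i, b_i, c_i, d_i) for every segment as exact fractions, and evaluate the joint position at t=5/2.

Δ: Δ0=2, Δ1=-5/2, Δ2=3/2, Δ3=-7
row 1: diag=8, rhs=-27; c'=1/4, d'=-27/8
row 2: denom=8−2·1/4=15/2; d'=(24−2·-27/8)/(15/2)=41/10
row 3: denom=6−2·4/15=82/15; d'=(-51−2·41/10)/(82/15)=-444/41
back: M3=-444/41
back: M2=41/10−4/15·-444/41=573/82
back: M1=-27/8−1/4·573/82=-210/41
M: M0=0, M1=-210/41, M2=573/82, M3=-444/41, M4=0
seg 0: a=0, c=M0/2=0, d=(M1−M0)/(6·2)=-35/82, b=Δ0−h0·(2M0+M1)/6=152/41
seg 1: a=4, c=M1/2=-105/41, d=(M2−M1)/(6·2)=331/328, b=Δ1−h1·(2M1+M2)/6=-58/41
seg 2: a=-1, c=M2/2=573/164, d=(M3−M2)/(6·2)=-487/328, b=Δ2−h2·(2M2+M3)/6=37/82
seg 3: a=2, c=M3/2=-222/41, d=(M4−M3)/(6·1)=74/41, b=Δ3−h3·(2M3+M4)/6=-139/41
t_q=5/2 → seg 1, τ=1/2; S=4+-58/41·τ+-105/41·τ²+331/328·τ³=7291/2624

  seg 0: a=0 b=152/41 c=0 d=-35/82
  seg 1: a=4 b=-58/41 c=-105/41 d=331/328
  seg 2: a=-1 b=37/82 c=573/164 d=-487/328
  seg 3: a=2 b=-139/41 c=-222/41 d=74/41
S(5/2) = 7291/2624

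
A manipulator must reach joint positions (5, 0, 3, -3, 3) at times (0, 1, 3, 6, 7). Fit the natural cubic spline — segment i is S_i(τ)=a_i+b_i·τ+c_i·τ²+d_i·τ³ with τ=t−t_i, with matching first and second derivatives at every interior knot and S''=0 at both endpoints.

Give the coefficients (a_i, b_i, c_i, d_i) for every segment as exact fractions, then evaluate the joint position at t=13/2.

  seg 0: a=5 b=-5071/788 c=0 d=1131/788
  seg 1: a=0 b=-839/394 c=3393/788 d=-1963/1576
  seg 2: a=3 b=29/197 c=-624/197 d=161/197
  seg 3: a=-3 b=632/197 c=825/197 d=-275/197
S(13/2) = -825/1576

Δ: Δ0=-5, Δ1=3/2, Δ2=-2, Δ3=6
row 1: diag=6, rhs=39; c'=1/3, d'=13/2
row 2: denom=10−2·1/3=28/3; d'=(-21−2·13/2)/(28/3)=-51/14
row 3: denom=8−3·9/28=197/28; d'=(48−3·-51/14)/(197/28)=1650/197
back: M3=1650/197
back: M2=-51/14−9/28·1650/197=-1248/197
back: M1=13/2−1/3·-1248/197=3393/394
M: M0=0, M1=3393/394, M2=-1248/197, M3=1650/197, M4=0
seg 0: a=5, c=M0/2=0, d=(M1−M0)/(6·1)=1131/788, b=Δ0−h0·(2M0+M1)/6=-5071/788
seg 1: a=0, c=M1/2=3393/788, d=(M2−M1)/(6·2)=-1963/1576, b=Δ1−h1·(2M1+M2)/6=-839/394
seg 2: a=3, c=M2/2=-624/197, d=(M3−M2)/(6·3)=161/197, b=Δ2−h2·(2M2+M3)/6=29/197
seg 3: a=-3, c=M3/2=825/197, d=(M4−M3)/(6·1)=-275/197, b=Δ3−h3·(2M3+M4)/6=632/197
t_q=13/2 → seg 3, τ=1/2; S=-3+632/197·τ+825/197·τ²+-275/197·τ³=-825/1576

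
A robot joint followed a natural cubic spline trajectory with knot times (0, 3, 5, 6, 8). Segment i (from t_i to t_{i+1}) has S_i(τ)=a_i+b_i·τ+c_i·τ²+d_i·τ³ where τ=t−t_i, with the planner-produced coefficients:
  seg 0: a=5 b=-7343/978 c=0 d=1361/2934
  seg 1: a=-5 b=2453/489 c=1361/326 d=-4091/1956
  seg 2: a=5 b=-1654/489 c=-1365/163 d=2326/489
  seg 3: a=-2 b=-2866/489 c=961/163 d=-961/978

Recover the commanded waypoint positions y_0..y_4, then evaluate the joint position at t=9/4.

y_0=5 y_1=-5 y_2=5 y_3=-2 y_4=2
S(9/4) = -137903/20864

y_0 = S_0(0) = a_0 = 5
y_1 = S_1(0) = a_1 = -5
y_2 = S_2(0) = a_2 = 5
y_3 = S_3(0) = a_3 = -2
y_4 = S_3(2) = 2
t_q=9/4 is in segment 0 (τ=9/4); S_0(τ)=-137903/20864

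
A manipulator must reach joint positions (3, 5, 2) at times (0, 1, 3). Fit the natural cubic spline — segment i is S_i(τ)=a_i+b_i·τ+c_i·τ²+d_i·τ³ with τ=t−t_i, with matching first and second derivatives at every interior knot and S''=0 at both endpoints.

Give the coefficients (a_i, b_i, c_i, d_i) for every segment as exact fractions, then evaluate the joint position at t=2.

Δ: Δ0=2, Δ1=-3/2
row 1: diag=6, rhs=-21; c'=1/3, d'=-7/2
back: M1=-7/2
M: M0=0, M1=-7/2, M2=0
seg 0: a=3, c=M0/2=0, d=(M1−M0)/(6·1)=-7/12, b=Δ0−h0·(2M0+M1)/6=31/12
seg 1: a=5, c=M1/2=-7/4, d=(M2−M1)/(6·2)=7/24, b=Δ1−h1·(2M1+M2)/6=5/6
t_q=2 → seg 1, τ=1; S=5+5/6·τ+-7/4·τ²+7/24·τ³=35/8

  seg 0: a=3 b=31/12 c=0 d=-7/12
  seg 1: a=5 b=5/6 c=-7/4 d=7/24
S(2) = 35/8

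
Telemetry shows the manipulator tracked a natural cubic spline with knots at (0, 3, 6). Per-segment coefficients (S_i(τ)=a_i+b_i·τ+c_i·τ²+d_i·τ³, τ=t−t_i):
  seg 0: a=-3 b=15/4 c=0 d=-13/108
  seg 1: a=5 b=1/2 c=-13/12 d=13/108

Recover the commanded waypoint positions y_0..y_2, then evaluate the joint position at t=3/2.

y_0 = S_0(0) = a_0 = -3
y_1 = S_1(0) = a_1 = 5
y_2 = S_1(3) = 0
t_q=3/2 is in segment 0 (τ=3/2); S_0(τ)=71/32

y_0=-3 y_1=5 y_2=0
S(3/2) = 71/32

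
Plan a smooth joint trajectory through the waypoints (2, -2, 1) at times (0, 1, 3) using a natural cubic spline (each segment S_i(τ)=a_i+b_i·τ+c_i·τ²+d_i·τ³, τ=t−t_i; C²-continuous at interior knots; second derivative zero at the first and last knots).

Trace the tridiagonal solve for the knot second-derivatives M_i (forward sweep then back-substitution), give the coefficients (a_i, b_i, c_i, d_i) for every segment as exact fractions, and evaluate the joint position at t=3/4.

  seg 0: a=2 b=-59/12 c=0 d=11/12
  seg 1: a=-2 b=-13/6 c=11/4 d=-11/24
S(3/4) = -333/256

Δ: Δ0=-4, Δ1=3/2
row 1: diag=6, rhs=33; c'=1/3, d'=11/2
back: M1=11/2
M: M0=0, M1=11/2, M2=0
seg 0: a=2, c=M0/2=0, d=(M1−M0)/(6·1)=11/12, b=Δ0−h0·(2M0+M1)/6=-59/12
seg 1: a=-2, c=M1/2=11/4, d=(M2−M1)/(6·2)=-11/24, b=Δ1−h1·(2M1+M2)/6=-13/6
t_q=3/4 → seg 0, τ=3/4; S=2+-59/12·τ+0·τ²+11/12·τ³=-333/256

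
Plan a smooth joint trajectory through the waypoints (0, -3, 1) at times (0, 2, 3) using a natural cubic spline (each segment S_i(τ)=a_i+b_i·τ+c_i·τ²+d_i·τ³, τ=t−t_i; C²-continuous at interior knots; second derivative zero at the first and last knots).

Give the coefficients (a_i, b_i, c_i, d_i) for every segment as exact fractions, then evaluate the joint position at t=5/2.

  seg 0: a=0 b=-10/3 c=0 d=11/24
  seg 1: a=-3 b=13/6 c=11/4 d=-11/12
S(5/2) = -43/32

Δ: Δ0=-3/2, Δ1=4
row 1: diag=6, rhs=33; c'=1/6, d'=11/2
back: M1=11/2
M: M0=0, M1=11/2, M2=0
seg 0: a=0, c=M0/2=0, d=(M1−M0)/(6·2)=11/24, b=Δ0−h0·(2M0+M1)/6=-10/3
seg 1: a=-3, c=M1/2=11/4, d=(M2−M1)/(6·1)=-11/12, b=Δ1−h1·(2M1+M2)/6=13/6
t_q=5/2 → seg 1, τ=1/2; S=-3+13/6·τ+11/4·τ²+-11/12·τ³=-43/32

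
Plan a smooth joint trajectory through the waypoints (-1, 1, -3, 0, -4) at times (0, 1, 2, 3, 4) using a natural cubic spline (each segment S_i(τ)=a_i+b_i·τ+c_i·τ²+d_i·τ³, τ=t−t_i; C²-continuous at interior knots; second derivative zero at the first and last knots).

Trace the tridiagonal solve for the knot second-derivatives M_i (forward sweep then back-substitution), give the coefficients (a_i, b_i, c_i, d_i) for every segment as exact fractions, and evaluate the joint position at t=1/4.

Δ: Δ0=2, Δ1=-4, Δ2=3, Δ3=-4
row 1: diag=4, rhs=-36; c'=1/4, d'=-9
row 2: denom=4−1·1/4=15/4; d'=(42−1·-9)/(15/4)=68/5
row 3: denom=4−1·4/15=56/15; d'=(-42−1·68/5)/(56/15)=-417/28
back: M3=-417/28
back: M2=68/5−4/15·-417/28=123/7
back: M1=-9−1/4·123/7=-375/28
M: M0=0, M1=-375/28, M2=123/7, M3=-417/28, M4=0
seg 0: a=-1, c=M0/2=0, d=(M1−M0)/(6·1)=-125/56, b=Δ0−h0·(2M0+M1)/6=237/56
seg 1: a=1, c=M1/2=-375/56, d=(M2−M1)/(6·1)=289/56, b=Δ1−h1·(2M1+M2)/6=-69/28
seg 2: a=-3, c=M2/2=123/14, d=(M3−M2)/(6·1)=-303/56, b=Δ2−h2·(2M2+M3)/6=-3/8
seg 3: a=0, c=M3/2=-417/56, d=(M4−M3)/(6·1)=139/56, b=Δ3−h3·(2M3+M4)/6=27/28
t_q=1/4 → seg 0, τ=1/4; S=-1+237/56·τ+0·τ²+-125/56·τ³=83/3584

  seg 0: a=-1 b=237/56 c=0 d=-125/56
  seg 1: a=1 b=-69/28 c=-375/56 d=289/56
  seg 2: a=-3 b=-3/8 c=123/14 d=-303/56
  seg 3: a=0 b=27/28 c=-417/56 d=139/56
S(1/4) = 83/3584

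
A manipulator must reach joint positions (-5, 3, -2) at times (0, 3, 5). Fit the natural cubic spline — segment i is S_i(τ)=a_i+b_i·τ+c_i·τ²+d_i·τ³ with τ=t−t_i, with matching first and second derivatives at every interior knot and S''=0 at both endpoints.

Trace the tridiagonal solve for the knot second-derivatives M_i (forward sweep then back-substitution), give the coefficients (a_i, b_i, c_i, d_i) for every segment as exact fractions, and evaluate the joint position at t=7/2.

Δ: Δ0=8/3, Δ1=-5/2
row 1: diag=10, rhs=-31; c'=1/5, d'=-31/10
back: M1=-31/10
M: M0=0, M1=-31/10, M2=0
seg 0: a=-5, c=M0/2=0, d=(M1−M0)/(6·3)=-31/180, b=Δ0−h0·(2M0+M1)/6=253/60
seg 1: a=3, c=M1/2=-31/20, d=(M2−M1)/(6·2)=31/120, b=Δ1−h1·(2M1+M2)/6=-13/30
t_q=7/2 → seg 1, τ=1/2; S=3+-13/30·τ+-31/20·τ²+31/120·τ³=777/320

  seg 0: a=-5 b=253/60 c=0 d=-31/180
  seg 1: a=3 b=-13/30 c=-31/20 d=31/120
S(7/2) = 777/320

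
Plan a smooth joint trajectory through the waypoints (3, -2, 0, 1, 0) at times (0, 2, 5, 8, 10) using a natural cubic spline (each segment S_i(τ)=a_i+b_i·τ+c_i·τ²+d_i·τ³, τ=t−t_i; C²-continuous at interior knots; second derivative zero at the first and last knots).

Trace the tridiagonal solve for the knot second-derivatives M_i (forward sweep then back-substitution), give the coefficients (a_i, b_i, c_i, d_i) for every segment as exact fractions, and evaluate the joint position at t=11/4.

  seg 0: a=3 b=-543/170 c=0 d=59/340
  seg 1: a=-2 b=-189/170 c=177/170 d=-343/2295
  seg 2: a=0 b=11/10 c=-31/102 d=37/2295
  seg 3: a=1 b=-49/170 c=-27/170 d=9/340
S(11/4) = -12573/5440

Δ: Δ0=-5/2, Δ1=2/3, Δ2=1/3, Δ3=-1/2
row 1: diag=10, rhs=19; c'=3/10, d'=19/10
row 2: denom=12−3·3/10=111/10; d'=(-2−3·19/10)/(111/10)=-77/111
row 3: denom=10−3·10/37=340/37; d'=(-5−3·-77/111)/(340/37)=-27/85
back: M3=-27/85
back: M2=-77/111−10/37·-27/85=-31/51
back: M1=19/10−3/10·-31/51=177/85
M: M0=0, M1=177/85, M2=-31/51, M3=-27/85, M4=0
seg 0: a=3, c=M0/2=0, d=(M1−M0)/(6·2)=59/340, b=Δ0−h0·(2M0+M1)/6=-543/170
seg 1: a=-2, c=M1/2=177/170, d=(M2−M1)/(6·3)=-343/2295, b=Δ1−h1·(2M1+M2)/6=-189/170
seg 2: a=0, c=M2/2=-31/102, d=(M3−M2)/(6·3)=37/2295, b=Δ2−h2·(2M2+M3)/6=11/10
seg 3: a=1, c=M3/2=-27/170, d=(M4−M3)/(6·2)=9/340, b=Δ3−h3·(2M3+M4)/6=-49/170
t_q=11/4 → seg 1, τ=3/4; S=-2+-189/170·τ+177/170·τ²+-343/2295·τ³=-12573/5440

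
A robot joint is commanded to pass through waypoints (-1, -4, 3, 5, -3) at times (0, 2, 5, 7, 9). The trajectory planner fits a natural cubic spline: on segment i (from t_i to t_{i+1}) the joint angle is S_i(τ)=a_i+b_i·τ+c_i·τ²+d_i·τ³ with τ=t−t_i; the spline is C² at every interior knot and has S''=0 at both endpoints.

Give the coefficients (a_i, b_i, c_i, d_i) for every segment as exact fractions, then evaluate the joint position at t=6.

Δ: Δ0=-3/2, Δ1=7/3, Δ2=1, Δ3=-4
row 1: diag=10, rhs=23; c'=3/10, d'=23/10
row 2: denom=10−3·3/10=91/10; d'=(-8−3·23/10)/(91/10)=-149/91
row 3: denom=8−2·20/91=688/91; d'=(-30−2·-149/91)/(688/91)=-152/43
back: M3=-152/43
back: M2=-149/91−20/91·-152/43=-37/43
back: M1=23/10−3/10·-37/43=110/43
M: M0=0, M1=110/43, M2=-37/43, M3=-152/43, M4=0
seg 0: a=-1, c=M0/2=0, d=(M1−M0)/(6·2)=55/258, b=Δ0−h0·(2M0+M1)/6=-607/258
seg 1: a=-4, c=M1/2=55/43, d=(M2−M1)/(6·3)=-49/258, b=Δ1−h1·(2M1+M2)/6=53/258
seg 2: a=3, c=M2/2=-37/86, d=(M3−M2)/(6·2)=-115/516, b=Δ2−h2·(2M2+M3)/6=355/129
seg 3: a=5, c=M3/2=-76/43, d=(M4−M3)/(6·2)=38/129, b=Δ3−h3·(2M3+M4)/6=-212/129
t_q=6 → seg 2, τ=1; S=3+355/129·τ+-37/86·τ²+-115/516·τ³=877/172

  seg 0: a=-1 b=-607/258 c=0 d=55/258
  seg 1: a=-4 b=53/258 c=55/43 d=-49/258
  seg 2: a=3 b=355/129 c=-37/86 d=-115/516
  seg 3: a=5 b=-212/129 c=-76/43 d=38/129
S(6) = 877/172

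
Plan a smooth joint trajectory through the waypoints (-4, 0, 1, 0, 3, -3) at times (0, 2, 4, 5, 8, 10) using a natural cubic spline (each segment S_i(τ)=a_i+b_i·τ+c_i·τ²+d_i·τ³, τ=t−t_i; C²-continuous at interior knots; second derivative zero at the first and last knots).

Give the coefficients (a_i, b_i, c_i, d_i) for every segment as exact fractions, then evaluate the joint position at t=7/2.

Δ: Δ0=2, Δ1=1/2, Δ2=-1, Δ3=1, Δ4=-3
row 1: diag=8, rhs=-9; c'=1/4, d'=-9/8
row 2: denom=6−2·1/4=11/2; d'=(-9−2·-9/8)/(11/2)=-27/22
row 3: denom=8−1·2/11=86/11; d'=(12−1·-27/22)/(86/11)=291/172
row 4: denom=10−3·33/86=761/86; d'=(-24−3·291/172)/(761/86)=-5001/1522
back: M4=-5001/1522
back: M3=291/172−33/86·-5001/1522=2247/761
back: M2=-27/22−2/11·2247/761=-2685/1522
back: M1=-9/8−1/4·-2685/1522=-1041/1522
M: M0=0, M1=-1041/1522, M2=-2685/1522, M3=2247/761, M4=-5001/1522, M5=0
seg 0: a=-4, c=M0/2=0, d=(M1−M0)/(6·2)=-347/6088, b=Δ0−h0·(2M0+M1)/6=3391/1522
seg 1: a=0, c=M1/2=-1041/3044, d=(M2−M1)/(6·2)=-137/1522, b=Δ1−h1·(2M1+M2)/6=1175/761
seg 2: a=1, c=M2/2=-2685/3044, d=(M3−M2)/(6·1)=2393/3044, b=Δ2−h2·(2M2+M3)/6=-688/761
seg 3: a=0, c=M3/2=2247/1522, d=(M4−M3)/(6·3)=-1055/3044, b=Δ3−h3·(2M3+M4)/6=-943/3044
seg 4: a=3, c=M4/2=-5001/3044, d=(M5−M4)/(6·2)=1667/6088, b=Δ4−h4·(2M4+M5)/6=-616/761
t_q=7/2 → seg 1, τ=3/2; S=0+1175/761·τ+-1041/3044·τ²+-137/1522·τ³=3783/3044

  seg 0: a=-4 b=3391/1522 c=0 d=-347/6088
  seg 1: a=0 b=1175/761 c=-1041/3044 d=-137/1522
  seg 2: a=1 b=-688/761 c=-2685/3044 d=2393/3044
  seg 3: a=0 b=-943/3044 c=2247/1522 d=-1055/3044
  seg 4: a=3 b=-616/761 c=-5001/3044 d=1667/6088
S(7/2) = 3783/3044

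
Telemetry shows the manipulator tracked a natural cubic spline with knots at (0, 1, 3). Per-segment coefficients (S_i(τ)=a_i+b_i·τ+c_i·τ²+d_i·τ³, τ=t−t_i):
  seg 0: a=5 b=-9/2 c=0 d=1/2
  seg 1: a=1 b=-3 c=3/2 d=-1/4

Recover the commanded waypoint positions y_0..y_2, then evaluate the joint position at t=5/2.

y_0=5 y_1=1 y_2=-1
S(5/2) = -31/32

y_0 = S_0(0) = a_0 = 5
y_1 = S_1(0) = a_1 = 1
y_2 = S_1(2) = -1
t_q=5/2 is in segment 1 (τ=3/2); S_1(τ)=-31/32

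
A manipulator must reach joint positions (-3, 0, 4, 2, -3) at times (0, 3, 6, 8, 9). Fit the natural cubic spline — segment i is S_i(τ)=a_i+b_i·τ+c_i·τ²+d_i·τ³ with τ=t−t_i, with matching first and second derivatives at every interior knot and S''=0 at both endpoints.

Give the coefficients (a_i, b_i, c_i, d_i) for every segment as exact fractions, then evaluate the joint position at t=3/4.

  seg 0: a=-3 b=254/309 c=0 d=55/2781
  seg 1: a=0 b=419/309 c=55/309 d=-172/2781
  seg 2: a=4 b=233/309 c=-39/103 d=-77/309
  seg 3: a=2 b=-1159/309 c=-193/103 d=193/309
S(3/4) = -15657/6592

Δ: Δ0=1, Δ1=4/3, Δ2=-1, Δ3=-5
row 1: diag=12, rhs=2; c'=1/4, d'=1/6
row 2: denom=10−3·1/4=37/4; d'=(-14−3·1/6)/(37/4)=-58/37
row 3: denom=6−2·8/37=206/37; d'=(-24−2·-58/37)/(206/37)=-386/103
back: M3=-386/103
back: M2=-58/37−8/37·-386/103=-78/103
back: M1=1/6−1/4·-78/103=110/309
M: M0=0, M1=110/309, M2=-78/103, M3=-386/103, M4=0
seg 0: a=-3, c=M0/2=0, d=(M1−M0)/(6·3)=55/2781, b=Δ0−h0·(2M0+M1)/6=254/309
seg 1: a=0, c=M1/2=55/309, d=(M2−M1)/(6·3)=-172/2781, b=Δ1−h1·(2M1+M2)/6=419/309
seg 2: a=4, c=M2/2=-39/103, d=(M3−M2)/(6·2)=-77/309, b=Δ2−h2·(2M2+M3)/6=233/309
seg 3: a=2, c=M3/2=-193/103, d=(M4−M3)/(6·1)=193/309, b=Δ3−h3·(2M3+M4)/6=-1159/309
t_q=3/4 → seg 0, τ=3/4; S=-3+254/309·τ+0·τ²+55/2781·τ³=-15657/6592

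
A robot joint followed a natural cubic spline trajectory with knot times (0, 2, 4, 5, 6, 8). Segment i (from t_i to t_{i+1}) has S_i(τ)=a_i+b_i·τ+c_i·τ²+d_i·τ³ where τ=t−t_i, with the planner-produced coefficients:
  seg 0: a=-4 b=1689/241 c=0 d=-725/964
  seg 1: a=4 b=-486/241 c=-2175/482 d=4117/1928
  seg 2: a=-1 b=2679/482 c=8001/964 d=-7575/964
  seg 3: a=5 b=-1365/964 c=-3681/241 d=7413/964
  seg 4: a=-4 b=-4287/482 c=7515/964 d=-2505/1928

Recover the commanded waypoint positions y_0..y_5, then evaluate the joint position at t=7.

y_0 = S_0(0) = a_0 = -4
y_1 = S_1(0) = a_1 = 4
y_2 = S_2(0) = a_2 = -1
y_3 = S_3(0) = a_3 = 5
y_4 = S_4(0) = a_4 = -4
y_5 = S_4(2) = -1
t_q=7 is in segment 4 (τ=1); S_4(τ)=-12335/1928

y_0=-4 y_1=4 y_2=-1 y_3=5 y_4=-4 y_5=-1
S(7) = -12335/1928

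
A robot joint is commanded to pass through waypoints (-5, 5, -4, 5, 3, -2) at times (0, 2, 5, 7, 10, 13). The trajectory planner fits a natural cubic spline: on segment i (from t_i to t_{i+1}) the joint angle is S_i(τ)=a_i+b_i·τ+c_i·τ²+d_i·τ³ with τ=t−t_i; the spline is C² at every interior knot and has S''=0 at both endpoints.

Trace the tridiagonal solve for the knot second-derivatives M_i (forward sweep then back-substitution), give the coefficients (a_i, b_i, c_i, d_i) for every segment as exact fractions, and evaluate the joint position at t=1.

Δ: Δ0=5, Δ1=-3, Δ2=9/2, Δ3=-2/3, Δ4=-5/3
row 1: diag=10, rhs=-48; c'=3/10, d'=-24/5
row 2: denom=10−3·3/10=91/10; d'=(45−3·-24/5)/(91/10)=594/91
row 3: denom=10−2·20/91=870/91; d'=(-31−2·594/91)/(870/91)=-4009/870
row 4: denom=12−3·91/290=3207/290; d'=(-6−3·-4009/870)/(3207/290)=2269/3207
back: M4=2269/3207
back: M3=-4009/870−91/290·2269/3207=-15490/3207
back: M2=594/91−20/91·-15490/3207=24338/3207
back: M1=-24/5−3/10·24338/3207=-7565/1069
M: M0=0, M1=-7565/1069, M2=24338/3207, M3=-15490/3207, M4=2269/3207, M5=0
seg 0: a=-5, c=M0/2=0, d=(M1−M0)/(6·2)=-7565/12828, b=Δ0−h0·(2M0+M1)/6=23600/3207
seg 1: a=5, c=M1/2=-7565/2138, d=(M2−M1)/(6·3)=47033/57726, b=Δ1−h1·(2M1+M2)/6=905/3207
seg 2: a=-4, c=M2/2=12169/3207, d=(M3−M2)/(6·2)=-3319/3207, b=Δ2−h2·(2M2+M3)/6=6739/6414
seg 3: a=5, c=M3/2=-7745/3207, d=(M4−M3)/(6·3)=17759/57726, b=Δ3−h3·(2M3+M4)/6=8145/2138
seg 4: a=3, c=M4/2=2269/6414, d=(M5−M4)/(6·3)=-2269/57726, b=Δ4−h4·(2M4+M5)/6=-2538/1069
t_q=1 → seg 0, τ=1; S=-5+23600/3207·τ+0·τ²+-7565/12828·τ³=7565/4276

  seg 0: a=-5 b=23600/3207 c=0 d=-7565/12828
  seg 1: a=5 b=905/3207 c=-7565/2138 d=47033/57726
  seg 2: a=-4 b=6739/6414 c=12169/3207 d=-3319/3207
  seg 3: a=5 b=8145/2138 c=-7745/3207 d=17759/57726
  seg 4: a=3 b=-2538/1069 c=2269/6414 d=-2269/57726
S(1) = 7565/4276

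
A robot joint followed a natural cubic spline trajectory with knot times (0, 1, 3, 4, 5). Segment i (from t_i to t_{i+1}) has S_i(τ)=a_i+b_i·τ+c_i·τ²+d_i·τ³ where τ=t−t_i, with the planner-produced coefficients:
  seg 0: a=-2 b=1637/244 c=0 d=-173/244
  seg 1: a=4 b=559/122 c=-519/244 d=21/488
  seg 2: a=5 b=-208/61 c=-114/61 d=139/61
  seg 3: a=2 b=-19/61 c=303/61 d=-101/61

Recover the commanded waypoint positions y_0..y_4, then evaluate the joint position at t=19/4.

y_0=-2 y_1=4 y_2=5 y_3=2 y_4=5
S(19/4) = 15077/3904

y_0 = S_0(0) = a_0 = -2
y_1 = S_1(0) = a_1 = 4
y_2 = S_2(0) = a_2 = 5
y_3 = S_3(0) = a_3 = 2
y_4 = S_3(1) = 5
t_q=19/4 is in segment 3 (τ=3/4); S_3(τ)=15077/3904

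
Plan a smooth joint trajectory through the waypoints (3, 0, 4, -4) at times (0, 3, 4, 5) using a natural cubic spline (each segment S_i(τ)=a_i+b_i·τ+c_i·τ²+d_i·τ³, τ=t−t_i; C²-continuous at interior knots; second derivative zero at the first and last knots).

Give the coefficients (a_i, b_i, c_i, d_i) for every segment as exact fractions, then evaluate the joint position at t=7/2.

Δ: Δ0=-1, Δ1=4, Δ2=-8
row 1: diag=8, rhs=30; c'=1/8, d'=15/4
row 2: denom=4−1·1/8=31/8; d'=(-72−1·15/4)/(31/8)=-606/31
back: M2=-606/31
back: M1=15/4−1/8·-606/31=192/31
M: M0=0, M1=192/31, M2=-606/31, M3=0
seg 0: a=3, c=M0/2=0, d=(M1−M0)/(6·3)=32/93, b=Δ0−h0·(2M0+M1)/6=-127/31
seg 1: a=0, c=M1/2=96/31, d=(M2−M1)/(6·1)=-133/31, b=Δ1−h1·(2M1+M2)/6=161/31
seg 2: a=4, c=M2/2=-303/31, d=(M3−M2)/(6·1)=101/31, b=Δ2−h2·(2M2+M3)/6=-46/31
t_q=7/2 → seg 1, τ=1/2; S=0+161/31·τ+96/31·τ²+-133/31·τ³=703/248

  seg 0: a=3 b=-127/31 c=0 d=32/93
  seg 1: a=0 b=161/31 c=96/31 d=-133/31
  seg 2: a=4 b=-46/31 c=-303/31 d=101/31
S(7/2) = 703/248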